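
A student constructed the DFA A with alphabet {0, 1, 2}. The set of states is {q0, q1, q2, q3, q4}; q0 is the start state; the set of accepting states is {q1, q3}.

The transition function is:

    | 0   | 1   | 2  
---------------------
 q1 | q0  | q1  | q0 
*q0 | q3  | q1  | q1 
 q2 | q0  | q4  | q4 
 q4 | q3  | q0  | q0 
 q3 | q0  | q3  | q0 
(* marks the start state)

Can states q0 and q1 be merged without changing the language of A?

Reachable states from the start: {q0,q1,q3}. Unreachable: {q2,q4} — drop them.
P0 = {q1,q3} | {q0}.
No further refinement is possible. Final partition (2 blocks): {q1,q3} | {q0}.
q0 and q1 end up in different blocks, so they are distinguishable. For instance, the string 'ε' is accepted from only q1.

No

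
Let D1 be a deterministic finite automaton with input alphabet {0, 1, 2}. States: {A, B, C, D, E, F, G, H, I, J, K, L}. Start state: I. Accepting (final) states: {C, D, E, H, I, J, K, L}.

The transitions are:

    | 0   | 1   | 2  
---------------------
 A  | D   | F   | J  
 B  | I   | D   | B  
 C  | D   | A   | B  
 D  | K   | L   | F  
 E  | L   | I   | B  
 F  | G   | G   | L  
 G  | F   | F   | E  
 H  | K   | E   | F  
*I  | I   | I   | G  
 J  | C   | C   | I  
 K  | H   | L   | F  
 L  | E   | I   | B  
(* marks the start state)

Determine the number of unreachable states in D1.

3

BFS from I reaches {B, D, E, F, G, H, I, K, L}; the 3 state(s) A, C, J are never visited.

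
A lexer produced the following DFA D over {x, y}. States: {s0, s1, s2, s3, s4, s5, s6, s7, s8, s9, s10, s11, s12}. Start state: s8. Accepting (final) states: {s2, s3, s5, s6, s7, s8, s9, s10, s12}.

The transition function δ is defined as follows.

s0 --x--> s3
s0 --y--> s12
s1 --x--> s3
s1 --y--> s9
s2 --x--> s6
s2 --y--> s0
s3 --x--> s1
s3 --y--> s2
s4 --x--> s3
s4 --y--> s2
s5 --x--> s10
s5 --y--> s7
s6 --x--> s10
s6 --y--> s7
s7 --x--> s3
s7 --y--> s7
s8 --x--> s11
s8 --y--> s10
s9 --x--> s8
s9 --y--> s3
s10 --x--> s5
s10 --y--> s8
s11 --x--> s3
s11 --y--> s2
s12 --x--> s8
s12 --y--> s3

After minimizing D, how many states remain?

9

Reachable states from the start: {s0,s1,s2,s3,s5,s6,s7,s8,s9,s10,s11,s12}. Unreachable: {s4} — drop them.
Start with accepting vs non-accepting: {s2,s3,s5,s6,s7,s8,s9,s10,s12} | {s0,s1,s11}.
On input x, block {s2,s3,s5,s6,s7,s8,s9,s10,s12} splits into {s2,s5,s6,s7,s9,s10,s12} and {s3,s8}.
Split {s2,s5,s6,s7,s9,s10,s12} by δ(·,x) → {s2,s5,s6,s10} and {s7,s9,s12}.
Split {s2,s5,s6,s10} by δ(·,y) → {s5,s6} and {s2} and {s10}.
On input y, block {s0,s1,s11} splits into {s0,s1} and {s11}.
Refine {s3,s8} on symbol x: members go to different blocks, giving {s3} and {s8}.
On input x, block {s7,s9,s12} splits into {s9,s12} and {s7}.
The partition is now stable with 9 blocks: {s5,s6} | {s0,s1} | {s3} | {s9,s12} | {s2} | {s10} | {s11} | {s8} | {s7}.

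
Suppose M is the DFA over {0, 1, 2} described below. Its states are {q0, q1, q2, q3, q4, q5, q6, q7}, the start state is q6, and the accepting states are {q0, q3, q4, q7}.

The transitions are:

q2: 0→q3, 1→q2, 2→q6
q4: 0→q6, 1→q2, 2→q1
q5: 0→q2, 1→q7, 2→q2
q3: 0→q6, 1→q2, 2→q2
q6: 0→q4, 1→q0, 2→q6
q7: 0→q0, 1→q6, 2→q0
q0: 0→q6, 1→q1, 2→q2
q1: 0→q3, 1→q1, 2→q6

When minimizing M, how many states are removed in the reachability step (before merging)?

2

Starting at q6 and following transitions, the reachable set is {q0, q1, q2, q3, q4, q6}. That leaves q5, q7 unreachable — 2 in total.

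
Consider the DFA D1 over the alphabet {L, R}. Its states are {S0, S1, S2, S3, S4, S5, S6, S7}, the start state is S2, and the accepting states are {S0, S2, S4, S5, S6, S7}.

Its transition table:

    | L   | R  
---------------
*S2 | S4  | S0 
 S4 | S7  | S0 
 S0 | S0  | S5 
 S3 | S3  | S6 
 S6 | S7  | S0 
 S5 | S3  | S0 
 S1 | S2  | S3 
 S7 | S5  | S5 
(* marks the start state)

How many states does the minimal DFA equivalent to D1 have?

States {S1} cannot be reached from the start state, so discard them.
Initial partition by acceptance: {S0,S2,S4,S5,S6,S7} | {S3}.
Refine {S0,S2,S4,S5,S6,S7} on symbol L: members go to different blocks, giving {S0,S2,S4,S6,S7} and {S5}.
Split {S0,S2,S4,S6,S7} by δ(·,L) → {S0,S2,S4,S6} and {S7}.
Refine {S0,S2,S4,S6} on symbol L: members go to different blocks, giving {S0,S2} and {S4,S6}.
Split {S0,S2} by δ(·,L) → {S0} and {S2}.
Stable partition: {S0} | {S3} | {S5} | {S7} | {S4,S6} | {S2} — 6 equivalence classes.

6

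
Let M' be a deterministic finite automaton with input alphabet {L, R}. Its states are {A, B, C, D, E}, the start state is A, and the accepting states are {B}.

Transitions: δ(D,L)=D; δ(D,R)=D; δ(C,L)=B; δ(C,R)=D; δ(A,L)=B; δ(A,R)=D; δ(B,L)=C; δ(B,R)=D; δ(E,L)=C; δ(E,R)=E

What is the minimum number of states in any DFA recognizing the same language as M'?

First remove the unreachable states {E}; 4 states remain.
P0 = {B} | {A,C,D}.
Refine {A,C,D} on symbol L: members go to different blocks, giving {A,C} and {D}.
Stable partition: {B} | {A,C} | {D} — 3 equivalence classes.

3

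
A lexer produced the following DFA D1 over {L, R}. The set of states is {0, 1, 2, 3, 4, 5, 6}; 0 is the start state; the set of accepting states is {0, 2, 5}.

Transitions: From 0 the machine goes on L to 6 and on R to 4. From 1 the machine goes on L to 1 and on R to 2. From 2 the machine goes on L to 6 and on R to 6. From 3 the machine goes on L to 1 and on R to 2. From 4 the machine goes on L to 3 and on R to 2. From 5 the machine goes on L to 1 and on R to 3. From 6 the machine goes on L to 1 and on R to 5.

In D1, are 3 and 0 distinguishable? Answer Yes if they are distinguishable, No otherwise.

All states are reachable from the start state.
Initial partition by acceptance: {0,2,5} | {1,3,4,6}.
The partition is now stable with 2 blocks: {0,2,5} | {1,3,4,6}.
3 and 0 end up in different blocks, so they are distinguishable. For instance, the string 'ε' is accepted from only 0.

Yes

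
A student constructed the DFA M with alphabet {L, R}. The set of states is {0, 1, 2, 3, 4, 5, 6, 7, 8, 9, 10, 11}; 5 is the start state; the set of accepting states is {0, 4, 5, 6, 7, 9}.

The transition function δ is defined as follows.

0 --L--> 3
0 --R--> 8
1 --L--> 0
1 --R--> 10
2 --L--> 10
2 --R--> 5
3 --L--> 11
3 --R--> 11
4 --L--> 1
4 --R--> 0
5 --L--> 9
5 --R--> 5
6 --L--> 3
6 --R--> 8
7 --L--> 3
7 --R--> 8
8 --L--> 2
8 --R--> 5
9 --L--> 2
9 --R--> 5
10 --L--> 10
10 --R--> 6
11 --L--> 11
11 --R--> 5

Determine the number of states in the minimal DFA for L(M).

8

States {0,1,4,7} cannot be reached from the start state, so discard them.
P0 = {5,6,9} | {2,3,8,10,11}.
Split {5,6,9} by δ(·,L) → {6,9} and {5}.
On input R, block {6,9} splits into {6} and {9}.
Refine {2,3,8,10,11} on symbol R: members go to different blocks, giving {2,8,11} and {3} and {10}.
Split {2,8,11} by δ(·,L) → {8,11} and {2}.
Split {8,11} by δ(·,L) → {8} and {11}.
No further refinement is possible. Final partition (8 blocks): {6} | {8} | {5} | {9} | {3} | {10} | {2} | {11}.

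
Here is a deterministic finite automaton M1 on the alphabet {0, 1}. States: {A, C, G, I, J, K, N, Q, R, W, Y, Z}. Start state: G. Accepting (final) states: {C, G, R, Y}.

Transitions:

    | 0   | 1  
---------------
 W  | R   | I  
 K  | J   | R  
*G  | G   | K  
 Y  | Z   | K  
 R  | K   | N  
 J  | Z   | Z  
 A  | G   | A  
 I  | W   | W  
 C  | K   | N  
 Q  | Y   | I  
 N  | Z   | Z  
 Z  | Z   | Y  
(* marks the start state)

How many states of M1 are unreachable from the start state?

5

Starting at G and following transitions, the reachable set is {G, J, K, N, R, Y, Z}. That leaves A, C, I, Q, W unreachable — 5 in total.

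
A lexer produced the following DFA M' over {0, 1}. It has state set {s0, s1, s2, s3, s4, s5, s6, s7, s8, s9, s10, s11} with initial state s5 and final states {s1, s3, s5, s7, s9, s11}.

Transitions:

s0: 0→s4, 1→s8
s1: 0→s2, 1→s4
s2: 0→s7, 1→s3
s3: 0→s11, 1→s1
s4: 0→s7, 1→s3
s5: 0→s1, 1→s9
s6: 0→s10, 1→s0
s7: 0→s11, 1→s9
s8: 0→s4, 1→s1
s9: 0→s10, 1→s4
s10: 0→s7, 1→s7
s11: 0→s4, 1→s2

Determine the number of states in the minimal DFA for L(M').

3

States {s0,s6,s8} cannot be reached from the start state, so discard them.
Initial partition by acceptance: {s1,s3,s5,s7,s9,s11} | {s2,s4,s10}.
On input 0, block {s1,s3,s5,s7,s9,s11} splits into {s1,s9,s11} and {s3,s5,s7}.
No further refinement is possible. Final partition (3 blocks): {s1,s9,s11} | {s2,s4,s10} | {s3,s5,s7}.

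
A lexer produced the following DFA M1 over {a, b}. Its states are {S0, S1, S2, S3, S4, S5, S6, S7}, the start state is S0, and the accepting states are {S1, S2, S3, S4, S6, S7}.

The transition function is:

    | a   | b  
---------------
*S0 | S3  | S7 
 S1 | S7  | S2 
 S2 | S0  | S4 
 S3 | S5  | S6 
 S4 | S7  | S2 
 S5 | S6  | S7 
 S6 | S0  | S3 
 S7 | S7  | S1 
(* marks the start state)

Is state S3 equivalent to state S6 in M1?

All states are reachable from the start state.
P0 = {S1,S2,S3,S4,S6,S7} | {S0,S5}.
Split {S1,S2,S3,S4,S6,S7} by δ(·,a) → {S1,S4,S7} and {S2,S3,S6}.
On input b, block {S1,S4,S7} splits into {S1,S4} and {S7}.
Split {S2,S3,S6} by δ(·,b) → {S3,S6} and {S2}.
No further refinement is possible. Final partition (5 blocks): {S1,S4} | {S0,S5} | {S3,S6} | {S7} | {S2}.
S3 and S6 lie in the same block of the stable partition, so they are equivalent — no string distinguishes them.

Yes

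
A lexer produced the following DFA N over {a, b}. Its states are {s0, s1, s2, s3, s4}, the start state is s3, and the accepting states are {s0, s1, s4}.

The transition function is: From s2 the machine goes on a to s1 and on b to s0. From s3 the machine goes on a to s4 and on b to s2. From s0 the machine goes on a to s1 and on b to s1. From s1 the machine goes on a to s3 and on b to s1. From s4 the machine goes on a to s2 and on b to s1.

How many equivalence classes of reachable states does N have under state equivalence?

5

Every state is reachable, so we keep all 5.
Initial partition by acceptance: {s0,s1,s4} | {s2,s3}.
Split {s0,s1,s4} by δ(·,a) → {s1,s4} and {s0}.
Refine {s2,s3} on symbol b: members go to different blocks, giving {s2} and {s3}.
Refine {s1,s4} on symbol a: members go to different blocks, giving {s1} and {s4}.
The partition is now stable with 5 blocks: {s1} | {s2} | {s0} | {s3} | {s4}.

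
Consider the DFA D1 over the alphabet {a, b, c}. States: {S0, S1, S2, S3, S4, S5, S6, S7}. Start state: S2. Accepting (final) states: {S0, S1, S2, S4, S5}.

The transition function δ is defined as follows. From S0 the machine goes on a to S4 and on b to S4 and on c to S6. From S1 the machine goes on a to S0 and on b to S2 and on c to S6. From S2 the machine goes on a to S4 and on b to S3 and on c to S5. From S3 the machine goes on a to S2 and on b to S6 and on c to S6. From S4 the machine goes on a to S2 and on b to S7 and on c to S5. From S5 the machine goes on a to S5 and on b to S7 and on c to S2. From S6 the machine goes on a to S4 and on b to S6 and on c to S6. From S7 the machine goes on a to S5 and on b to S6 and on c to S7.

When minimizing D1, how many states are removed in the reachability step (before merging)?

2

Starting at S2 and following transitions, the reachable set is {S2, S3, S4, S5, S6, S7}. That leaves S0, S1 unreachable — 2 in total.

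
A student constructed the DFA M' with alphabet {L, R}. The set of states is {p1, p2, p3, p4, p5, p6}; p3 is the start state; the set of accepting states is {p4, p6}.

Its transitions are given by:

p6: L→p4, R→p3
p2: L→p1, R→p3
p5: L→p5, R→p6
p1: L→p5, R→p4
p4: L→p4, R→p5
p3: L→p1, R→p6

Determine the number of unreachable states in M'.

1

BFS from p3 reaches {p1, p3, p4, p5, p6}; the 1 state(s) p2 are never visited.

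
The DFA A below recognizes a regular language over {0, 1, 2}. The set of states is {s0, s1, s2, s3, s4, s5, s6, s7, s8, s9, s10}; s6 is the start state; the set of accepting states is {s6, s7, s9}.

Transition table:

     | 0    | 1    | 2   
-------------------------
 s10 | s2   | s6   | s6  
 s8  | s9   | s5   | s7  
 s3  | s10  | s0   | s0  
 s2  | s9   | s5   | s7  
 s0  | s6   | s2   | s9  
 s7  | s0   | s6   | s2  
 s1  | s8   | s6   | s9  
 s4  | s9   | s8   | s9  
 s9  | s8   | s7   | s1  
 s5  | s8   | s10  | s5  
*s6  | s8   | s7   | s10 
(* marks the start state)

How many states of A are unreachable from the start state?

2

Starting at s6 and following transitions, the reachable set is {s0, s1, s2, s5, s6, s7, s8, s9, s10}. That leaves s3, s4 unreachable — 2 in total.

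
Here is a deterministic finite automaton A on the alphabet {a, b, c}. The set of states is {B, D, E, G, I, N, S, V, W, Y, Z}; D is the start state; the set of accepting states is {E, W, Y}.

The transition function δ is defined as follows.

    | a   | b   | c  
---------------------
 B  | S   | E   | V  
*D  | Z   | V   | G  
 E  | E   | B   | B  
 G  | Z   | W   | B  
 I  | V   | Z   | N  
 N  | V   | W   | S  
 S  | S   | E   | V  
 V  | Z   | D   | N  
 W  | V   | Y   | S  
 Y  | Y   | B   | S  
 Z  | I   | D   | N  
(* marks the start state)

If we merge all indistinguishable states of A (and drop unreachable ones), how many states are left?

5

All states are reachable from the start state.
Start with accepting vs non-accepting: {E,W,Y} | {B,D,G,I,N,S,V,Z}.
On input a, block {E,W,Y} splits into {E,Y} and {W}.
On input b, block {B,D,G,I,N,S,V,Z} splits into {D,I,V,Z} and {G,N} and {B,S}.
Stable partition: {E,Y} | {D,I,V,Z} | {W} | {G,N} | {B,S} — 5 equivalence classes.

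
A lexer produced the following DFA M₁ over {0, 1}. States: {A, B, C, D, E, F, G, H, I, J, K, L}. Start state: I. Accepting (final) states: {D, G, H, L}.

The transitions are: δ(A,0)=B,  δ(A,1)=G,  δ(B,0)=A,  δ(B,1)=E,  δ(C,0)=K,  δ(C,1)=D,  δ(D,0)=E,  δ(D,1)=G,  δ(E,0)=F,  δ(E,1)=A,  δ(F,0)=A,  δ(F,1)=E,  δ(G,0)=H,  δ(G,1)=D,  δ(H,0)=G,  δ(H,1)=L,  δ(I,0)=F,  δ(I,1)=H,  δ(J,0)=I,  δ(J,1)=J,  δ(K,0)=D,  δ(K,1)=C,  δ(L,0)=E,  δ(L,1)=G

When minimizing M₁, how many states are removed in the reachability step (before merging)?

No path from I leads to C, J, K; the other 9 states are all reachable.

3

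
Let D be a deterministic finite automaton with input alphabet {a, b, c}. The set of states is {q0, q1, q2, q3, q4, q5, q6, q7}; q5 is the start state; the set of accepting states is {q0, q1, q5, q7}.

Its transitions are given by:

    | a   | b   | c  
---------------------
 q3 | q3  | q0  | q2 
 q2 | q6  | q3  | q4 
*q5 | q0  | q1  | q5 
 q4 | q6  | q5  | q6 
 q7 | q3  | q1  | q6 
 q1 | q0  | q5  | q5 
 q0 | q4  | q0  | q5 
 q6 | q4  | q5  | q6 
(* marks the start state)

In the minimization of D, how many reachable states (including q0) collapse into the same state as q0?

1

Reachable states from the start: {q0,q1,q4,q5,q6}. Unreachable: {q2,q3,q7} — drop them.
Initial partition by acceptance: {q0,q1,q5} | {q4,q6}.
Split {q0,q1,q5} by δ(·,a) → {q1,q5} and {q0}.
Stable partition: {q1,q5} | {q4,q6} | {q0} — 3 equivalence classes.
State q0 belongs to the block {q0}, which has 1 states.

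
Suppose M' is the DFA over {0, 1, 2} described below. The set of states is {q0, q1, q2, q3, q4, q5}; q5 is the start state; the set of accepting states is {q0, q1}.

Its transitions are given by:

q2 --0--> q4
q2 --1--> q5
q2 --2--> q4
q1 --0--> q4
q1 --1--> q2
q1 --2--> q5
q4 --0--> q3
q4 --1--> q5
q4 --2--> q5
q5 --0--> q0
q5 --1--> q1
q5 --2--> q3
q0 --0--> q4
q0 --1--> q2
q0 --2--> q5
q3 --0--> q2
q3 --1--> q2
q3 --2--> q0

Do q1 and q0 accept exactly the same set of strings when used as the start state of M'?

Yes

Every state is reachable, so we keep all 6.
P0 = {q0,q1} | {q2,q3,q4,q5}.
Split {q2,q3,q4,q5} by δ(·,0) → {q2,q3,q4} and {q5}.
On input 1, block {q2,q3,q4} splits into {q2,q4} and {q3}.
Split {q2,q4} by δ(·,0) → {q2} and {q4}.
Stable partition: {q0,q1} | {q2} | {q5} | {q3} | {q4} — 5 equivalence classes.
q1 and q0 lie in the same block of the stable partition, so they are equivalent — no string distinguishes them.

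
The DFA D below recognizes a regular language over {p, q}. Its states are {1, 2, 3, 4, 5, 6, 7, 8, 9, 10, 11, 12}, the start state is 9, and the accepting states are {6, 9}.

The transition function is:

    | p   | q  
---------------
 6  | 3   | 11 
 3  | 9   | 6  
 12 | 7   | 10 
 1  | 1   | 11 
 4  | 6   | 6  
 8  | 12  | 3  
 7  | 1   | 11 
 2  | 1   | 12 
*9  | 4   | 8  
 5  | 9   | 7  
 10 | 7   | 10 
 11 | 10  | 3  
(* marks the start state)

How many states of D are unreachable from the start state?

Starting at 9 and following transitions, the reachable set is {1, 3, 4, 6, 7, 8, 9, 10, 11, 12}. That leaves 2, 5 unreachable — 2 in total.

2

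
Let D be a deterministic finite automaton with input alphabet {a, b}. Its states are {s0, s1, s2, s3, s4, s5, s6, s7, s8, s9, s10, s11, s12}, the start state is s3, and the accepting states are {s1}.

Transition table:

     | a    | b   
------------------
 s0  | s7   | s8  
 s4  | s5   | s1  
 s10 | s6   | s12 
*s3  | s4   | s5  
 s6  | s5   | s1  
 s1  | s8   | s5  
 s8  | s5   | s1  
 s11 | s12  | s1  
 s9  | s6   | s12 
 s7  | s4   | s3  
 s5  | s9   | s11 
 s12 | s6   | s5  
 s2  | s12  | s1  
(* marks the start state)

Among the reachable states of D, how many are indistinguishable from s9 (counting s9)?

States {s0,s2,s7,s10} cannot be reached from the start state, so discard them.
Start with accepting vs non-accepting: {s1} | {s3,s4,s5,s6,s8,s9,s11,s12}.
Split {s3,s4,s5,s6,s8,s9,s11,s12} by δ(·,b) → {s3,s5,s9,s12} and {s4,s6,s8,s11}.
Refine {s3,s5,s9,s12} on symbol a: members go to different blocks, giving {s3,s9,s12} and {s5}.
On input b, block {s3,s9,s12} splits into {s3,s12} and {s9}.
Split {s4,s6,s8,s11} by δ(·,a) → {s4,s6,s8} and {s11}.
The partition is now stable with 6 blocks: {s1} | {s3,s12} | {s4,s6,s8} | {s5} | {s9} | {s11}.
The equivalence class containing s9 is {s9}, of size 1.

1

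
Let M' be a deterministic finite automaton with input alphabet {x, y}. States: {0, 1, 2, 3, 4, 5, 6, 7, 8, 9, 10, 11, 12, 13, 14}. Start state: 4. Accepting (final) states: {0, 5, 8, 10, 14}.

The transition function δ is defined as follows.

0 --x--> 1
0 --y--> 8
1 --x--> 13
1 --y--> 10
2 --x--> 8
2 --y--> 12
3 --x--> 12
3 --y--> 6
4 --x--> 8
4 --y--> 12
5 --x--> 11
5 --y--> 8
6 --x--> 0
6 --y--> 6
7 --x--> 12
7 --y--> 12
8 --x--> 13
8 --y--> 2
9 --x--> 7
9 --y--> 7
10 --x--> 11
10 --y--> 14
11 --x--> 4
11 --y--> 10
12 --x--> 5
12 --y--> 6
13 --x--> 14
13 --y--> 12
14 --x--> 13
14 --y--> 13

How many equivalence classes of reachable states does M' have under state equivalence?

States {3,7,9} cannot be reached from the start state, so discard them.
Start with accepting vs non-accepting: {0,5,8,10,14} | {1,2,4,6,11,12,13}.
Split {0,5,8,10,14} by δ(·,y) → {0,5,10} and {8,14}.
Split {1,2,4,6,11,12,13} by δ(·,x) → {2,4,13} and {1,11} and {6,12}.
Stable partition: {0,5,10} | {2,4,13} | {8,14} | {1,11} | {6,12} — 5 equivalence classes.

5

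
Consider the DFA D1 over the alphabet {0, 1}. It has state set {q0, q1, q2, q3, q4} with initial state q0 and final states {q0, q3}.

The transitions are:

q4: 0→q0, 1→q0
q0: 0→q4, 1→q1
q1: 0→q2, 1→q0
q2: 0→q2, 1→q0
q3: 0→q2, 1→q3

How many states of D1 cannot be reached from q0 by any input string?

1

No path from q0 leads to q3; the other 4 states are all reachable.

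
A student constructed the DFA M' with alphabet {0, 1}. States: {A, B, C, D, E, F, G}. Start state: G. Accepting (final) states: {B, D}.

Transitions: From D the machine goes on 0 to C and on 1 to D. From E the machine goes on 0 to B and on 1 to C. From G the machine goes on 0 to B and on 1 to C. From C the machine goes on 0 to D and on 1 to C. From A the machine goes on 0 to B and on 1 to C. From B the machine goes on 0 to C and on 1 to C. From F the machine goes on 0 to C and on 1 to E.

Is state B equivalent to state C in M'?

First remove the unreachable states {A,E,F}; 4 states remain.
Initial partition by acceptance: {B,D} | {C,G}.
On input 1, block {B,D} splits into {B} and {D}.
Split {C,G} by δ(·,0) → {C} and {G}.
No further refinement is possible. Final partition (4 blocks): {B} | {C} | {D} | {G}.
B and C end up in different blocks, so they are distinguishable. For instance, the string 'ε' is accepted from only B.

No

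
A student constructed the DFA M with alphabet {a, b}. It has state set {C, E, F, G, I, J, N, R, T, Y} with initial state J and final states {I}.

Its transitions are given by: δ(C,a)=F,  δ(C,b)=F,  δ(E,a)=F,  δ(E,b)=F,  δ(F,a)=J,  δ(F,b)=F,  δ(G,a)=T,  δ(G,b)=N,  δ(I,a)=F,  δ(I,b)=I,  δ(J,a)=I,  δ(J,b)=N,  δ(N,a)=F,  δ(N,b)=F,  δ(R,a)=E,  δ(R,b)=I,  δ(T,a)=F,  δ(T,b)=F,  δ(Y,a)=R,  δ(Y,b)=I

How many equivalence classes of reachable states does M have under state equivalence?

4

Reachable states from the start: {F,I,J,N}. Unreachable: {C,E,G,R,T,Y} — drop them.
P0 = {I} | {F,J,N}.
Split {F,J,N} by δ(·,a) → {F,N} and {J}.
Split {F,N} by δ(·,a) → {N} and {F}.
No further refinement is possible. Final partition (4 blocks): {I} | {N} | {J} | {F}.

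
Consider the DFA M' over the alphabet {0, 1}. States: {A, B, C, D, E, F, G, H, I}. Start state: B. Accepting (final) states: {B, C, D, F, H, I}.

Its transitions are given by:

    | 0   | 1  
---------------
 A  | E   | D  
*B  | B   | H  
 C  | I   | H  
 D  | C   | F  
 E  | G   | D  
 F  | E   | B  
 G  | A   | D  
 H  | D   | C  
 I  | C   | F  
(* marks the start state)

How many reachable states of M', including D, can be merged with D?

Start with accepting vs non-accepting: {B,C,D,F,H,I} | {A,E,G}.
On input 0, block {B,C,D,F,H,I} splits into {B,C,D,H,I} and {F}.
Refine {B,C,D,H,I} on symbol 1: members go to different blocks, giving {B,C,H} and {D,I}.
Split {B,C,H} by δ(·,0) → {C,H} and {B}.
No further refinement is possible. Final partition (5 blocks): {C,H} | {A,E,G} | {F} | {D,I} | {B}.
The equivalence class containing D is {D,I}, of size 2.

2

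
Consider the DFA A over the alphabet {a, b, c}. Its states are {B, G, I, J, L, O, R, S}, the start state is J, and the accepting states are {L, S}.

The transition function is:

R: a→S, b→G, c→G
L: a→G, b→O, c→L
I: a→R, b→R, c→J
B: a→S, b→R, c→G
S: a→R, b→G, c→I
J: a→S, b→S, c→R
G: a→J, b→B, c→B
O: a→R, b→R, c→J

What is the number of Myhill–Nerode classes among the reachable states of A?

6

States {L,O} cannot be reached from the start state, so discard them.
Start with accepting vs non-accepting: {S} | {B,G,I,J,R}.
On input a, block {B,G,I,J,R} splits into {B,J,R} and {G,I}.
Split {B,J,R} by δ(·,b) → {J} and {B} and {R}.
Refine {G,I} on symbol a: members go to different blocks, giving {G} and {I}.
The partition is now stable with 6 blocks: {S} | {J} | {G} | {B} | {R} | {I}.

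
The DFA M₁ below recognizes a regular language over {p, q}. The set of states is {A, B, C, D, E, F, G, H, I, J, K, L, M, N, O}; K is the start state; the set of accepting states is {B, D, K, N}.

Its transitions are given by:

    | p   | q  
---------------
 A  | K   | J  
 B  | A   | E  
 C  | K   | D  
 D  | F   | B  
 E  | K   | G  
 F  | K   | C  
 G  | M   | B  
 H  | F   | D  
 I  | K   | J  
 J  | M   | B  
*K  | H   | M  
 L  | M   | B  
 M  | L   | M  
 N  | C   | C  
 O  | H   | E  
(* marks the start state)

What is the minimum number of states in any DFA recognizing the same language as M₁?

9

First remove the unreachable states {I,N,O}; 12 states remain.
Initial partition by acceptance: {B,D,K} | {A,C,E,F,G,H,J,L,M}.
Refine {B,D,K} on symbol q: members go to different blocks, giving {B,K} and {D}.
On input p, block {A,C,E,F,G,H,J,L,M} splits into {G,H,J,L,M} and {A,C,E,F}.
Split {B,K} by δ(·,p) → {B} and {K}.
Split {G,H,J,L,M} by δ(·,p) → {G,J,L,M} and {H}.
On input q, block {G,J,L,M} splits into {G,J,L} and {M}.
On input q, block {A,C,E,F} splits into {A,E} and {C} and {F}.
The partition is now stable with 9 blocks: {B} | {G,J,L} | {D} | {A,E} | {K} | {H} | {M} | {C} | {F}.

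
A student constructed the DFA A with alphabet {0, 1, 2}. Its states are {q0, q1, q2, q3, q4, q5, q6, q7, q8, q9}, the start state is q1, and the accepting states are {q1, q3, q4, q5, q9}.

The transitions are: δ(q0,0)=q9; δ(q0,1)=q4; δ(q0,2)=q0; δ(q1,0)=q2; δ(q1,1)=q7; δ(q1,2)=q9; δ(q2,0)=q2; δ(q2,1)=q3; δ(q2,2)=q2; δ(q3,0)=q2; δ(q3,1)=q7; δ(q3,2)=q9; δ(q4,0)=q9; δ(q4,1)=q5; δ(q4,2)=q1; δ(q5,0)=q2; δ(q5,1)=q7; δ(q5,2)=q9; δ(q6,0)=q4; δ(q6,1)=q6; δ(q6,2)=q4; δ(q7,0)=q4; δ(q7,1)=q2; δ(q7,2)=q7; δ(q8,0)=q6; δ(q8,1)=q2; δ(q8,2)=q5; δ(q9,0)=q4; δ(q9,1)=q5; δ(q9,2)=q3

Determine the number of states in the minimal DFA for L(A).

4

States {q0,q6,q8} cannot be reached from the start state, so discard them.
Initial partition by acceptance: {q1,q3,q4,q5,q9} | {q2,q7}.
Refine {q1,q3,q4,q5,q9} on symbol 0: members go to different blocks, giving {q1,q3,q5} and {q4,q9}.
Split {q2,q7} by δ(·,0) → {q2} and {q7}.
No further refinement is possible. Final partition (4 blocks): {q1,q3,q5} | {q2} | {q4,q9} | {q7}.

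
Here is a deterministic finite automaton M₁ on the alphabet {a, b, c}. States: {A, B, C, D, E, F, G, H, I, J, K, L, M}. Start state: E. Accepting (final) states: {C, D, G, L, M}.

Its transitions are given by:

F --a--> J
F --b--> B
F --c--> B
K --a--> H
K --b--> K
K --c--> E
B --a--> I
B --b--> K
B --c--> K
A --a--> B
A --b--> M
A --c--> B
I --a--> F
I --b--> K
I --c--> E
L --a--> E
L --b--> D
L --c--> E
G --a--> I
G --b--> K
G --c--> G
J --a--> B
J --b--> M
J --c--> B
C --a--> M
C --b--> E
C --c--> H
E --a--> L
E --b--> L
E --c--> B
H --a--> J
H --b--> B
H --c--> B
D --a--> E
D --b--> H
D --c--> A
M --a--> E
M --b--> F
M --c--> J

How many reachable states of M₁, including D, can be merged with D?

First remove the unreachable states {C,G}; 11 states remain.
Initial partition by acceptance: {D,L,M} | {A,B,E,F,H,I,J,K}.
On input b, block {D,L,M} splits into {D,M} and {L}.
Refine {A,B,E,F,H,I,J,K} on symbol a: members go to different blocks, giving {A,B,F,H,I,J,K} and {E}.
Refine {A,B,F,H,I,J,K} on symbol b: members go to different blocks, giving {B,F,H,I,K} and {A,J}.
Split {B,F,H,I,K} by δ(·,a) → {B,I,K} and {F,H}.
Split {B,I,K} by δ(·,a) → {I,K} and {B}.
The partition is now stable with 7 blocks: {D,M} | {I,K} | {L} | {E} | {A,J} | {F,H} | {B}.
The equivalence class containing D is {D,M}, of size 2.

2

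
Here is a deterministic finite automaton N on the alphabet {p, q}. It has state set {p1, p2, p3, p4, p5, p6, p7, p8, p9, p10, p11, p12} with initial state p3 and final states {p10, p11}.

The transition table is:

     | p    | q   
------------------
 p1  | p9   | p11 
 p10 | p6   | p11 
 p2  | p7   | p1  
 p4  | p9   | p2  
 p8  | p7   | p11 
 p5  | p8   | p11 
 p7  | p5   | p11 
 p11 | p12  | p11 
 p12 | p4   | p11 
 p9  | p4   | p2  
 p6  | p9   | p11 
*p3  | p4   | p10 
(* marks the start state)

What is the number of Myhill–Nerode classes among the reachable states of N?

5

All states are reachable from the start state.
Initial partition by acceptance: {p10,p11} | {p1,p2,p3,p4,p5,p6,p7,p8,p9,p12}.
Split {p1,p2,p3,p4,p5,p6,p7,p8,p9,p12} by δ(·,q) → {p1,p3,p5,p6,p7,p8,p12} and {p2,p4,p9}.
On input p, block {p1,p3,p5,p6,p7,p8,p12} splits into {p1,p3,p6,p12} and {p5,p7,p8}.
Refine {p2,p4,p9} on symbol p: members go to different blocks, giving {p4,p9} and {p2}.
The partition is now stable with 5 blocks: {p10,p11} | {p1,p3,p6,p12} | {p4,p9} | {p5,p7,p8} | {p2}.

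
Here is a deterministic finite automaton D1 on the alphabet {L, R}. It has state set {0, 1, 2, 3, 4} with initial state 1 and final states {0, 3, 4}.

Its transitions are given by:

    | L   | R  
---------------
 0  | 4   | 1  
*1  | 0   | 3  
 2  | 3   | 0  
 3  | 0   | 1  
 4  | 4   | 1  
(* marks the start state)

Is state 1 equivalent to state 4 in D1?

First remove the unreachable states {2}; 4 states remain.
Initial partition by acceptance: {0,3,4} | {1}.
Stable partition: {0,3,4} | {1} — 2 equivalence classes.
1 and 4 end up in different blocks, so they are distinguishable. For instance, the string 'ε' is accepted from only 4.

No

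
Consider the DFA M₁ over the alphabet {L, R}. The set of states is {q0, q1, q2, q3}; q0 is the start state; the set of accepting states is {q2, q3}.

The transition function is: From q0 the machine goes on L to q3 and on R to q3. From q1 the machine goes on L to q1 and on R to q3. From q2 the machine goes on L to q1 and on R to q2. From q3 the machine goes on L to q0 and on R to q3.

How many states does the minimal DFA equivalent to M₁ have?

First remove the unreachable states {q1,q2}; 2 states remain.
Initial partition by acceptance: {q3} | {q0}.
Stable partition: {q3} | {q0} — 2 equivalence classes.

2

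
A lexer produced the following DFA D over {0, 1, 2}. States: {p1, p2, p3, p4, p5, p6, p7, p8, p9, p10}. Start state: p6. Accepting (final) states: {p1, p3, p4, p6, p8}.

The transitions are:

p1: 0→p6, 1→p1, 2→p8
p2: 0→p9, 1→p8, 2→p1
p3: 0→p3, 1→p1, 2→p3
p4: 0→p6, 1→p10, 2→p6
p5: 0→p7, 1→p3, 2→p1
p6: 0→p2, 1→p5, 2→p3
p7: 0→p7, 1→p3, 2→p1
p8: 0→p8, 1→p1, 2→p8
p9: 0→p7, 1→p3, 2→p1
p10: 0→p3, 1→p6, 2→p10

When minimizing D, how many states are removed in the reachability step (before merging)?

2

BFS from p6 reaches {p1, p2, p3, p5, p6, p7, p8, p9}; the 2 state(s) p4, p10 are never visited.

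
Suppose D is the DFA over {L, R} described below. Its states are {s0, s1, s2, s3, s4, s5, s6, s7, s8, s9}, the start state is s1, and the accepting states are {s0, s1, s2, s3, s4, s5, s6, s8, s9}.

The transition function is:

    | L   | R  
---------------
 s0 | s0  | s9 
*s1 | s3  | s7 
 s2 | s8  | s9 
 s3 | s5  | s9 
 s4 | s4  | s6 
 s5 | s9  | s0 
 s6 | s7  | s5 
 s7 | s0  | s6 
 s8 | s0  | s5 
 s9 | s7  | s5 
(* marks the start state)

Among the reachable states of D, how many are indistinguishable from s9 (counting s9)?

2

States {s2,s4,s8} cannot be reached from the start state, so discard them.
P0 = {s0,s1,s3,s5,s6,s9} | {s7}.
Refine {s0,s1,s3,s5,s6,s9} on symbol L: members go to different blocks, giving {s0,s1,s3,s5} and {s6,s9}.
Split {s0,s1,s3,s5} by δ(·,L) → {s0,s1,s3} and {s5}.
Split {s0,s1,s3} by δ(·,L) → {s0,s1} and {s3}.
On input L, block {s0,s1} splits into {s0} and {s1}.
Stable partition: {s0} | {s7} | {s6,s9} | {s5} | {s3} | {s1} — 6 equivalence classes.
The equivalence class containing s9 is {s6,s9}, of size 2.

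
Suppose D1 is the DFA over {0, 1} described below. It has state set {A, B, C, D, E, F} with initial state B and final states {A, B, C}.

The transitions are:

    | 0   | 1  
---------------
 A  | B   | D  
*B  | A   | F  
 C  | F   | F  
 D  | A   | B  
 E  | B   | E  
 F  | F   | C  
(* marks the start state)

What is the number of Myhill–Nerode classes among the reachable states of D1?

5

First remove the unreachable states {E}; 5 states remain.
Start with accepting vs non-accepting: {A,B,C} | {D,F}.
Split {A,B,C} by δ(·,0) → {A,B} and {C}.
Split {D,F} by δ(·,0) → {D} and {F}.
Split {A,B} by δ(·,1) → {A} and {B}.
Stable partition: {A} | {D} | {C} | {F} | {B} — 5 equivalence classes.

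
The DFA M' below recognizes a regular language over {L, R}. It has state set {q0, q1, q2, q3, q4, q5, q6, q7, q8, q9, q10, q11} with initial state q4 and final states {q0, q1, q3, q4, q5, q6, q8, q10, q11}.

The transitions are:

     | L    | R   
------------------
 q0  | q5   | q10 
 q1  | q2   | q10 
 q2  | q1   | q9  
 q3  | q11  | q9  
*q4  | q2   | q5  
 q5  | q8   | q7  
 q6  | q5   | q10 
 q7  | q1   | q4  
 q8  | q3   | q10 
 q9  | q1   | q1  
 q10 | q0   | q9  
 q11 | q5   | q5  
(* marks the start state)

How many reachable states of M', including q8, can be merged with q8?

States {q6} cannot be reached from the start state, so discard them.
Start with accepting vs non-accepting: {q0,q1,q3,q4,q5,q8,q10,q11} | {q2,q7,q9}.
On input L, block {q0,q1,q3,q4,q5,q8,q10,q11} splits into {q0,q3,q5,q8,q10,q11} and {q1,q4}.
Split {q0,q3,q5,q8,q10,q11} by δ(·,R) → {q0,q8,q11} and {q3,q5,q10}.
On input R, block {q2,q7,q9} splits into {q7,q9} and {q2}.
The partition is now stable with 5 blocks: {q0,q8,q11} | {q7,q9} | {q1,q4} | {q3,q5,q10} | {q2}.
The equivalence class containing q8 is {q0,q8,q11}, of size 3.

3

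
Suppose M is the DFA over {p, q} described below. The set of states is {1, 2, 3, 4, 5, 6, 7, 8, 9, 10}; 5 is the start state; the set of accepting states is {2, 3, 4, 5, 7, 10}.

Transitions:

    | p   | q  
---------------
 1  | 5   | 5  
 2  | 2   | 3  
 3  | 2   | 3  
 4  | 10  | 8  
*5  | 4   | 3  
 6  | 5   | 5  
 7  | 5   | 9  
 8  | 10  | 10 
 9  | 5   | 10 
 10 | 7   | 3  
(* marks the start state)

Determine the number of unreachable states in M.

No path from 5 leads to 1, 6; the other 8 states are all reachable.

2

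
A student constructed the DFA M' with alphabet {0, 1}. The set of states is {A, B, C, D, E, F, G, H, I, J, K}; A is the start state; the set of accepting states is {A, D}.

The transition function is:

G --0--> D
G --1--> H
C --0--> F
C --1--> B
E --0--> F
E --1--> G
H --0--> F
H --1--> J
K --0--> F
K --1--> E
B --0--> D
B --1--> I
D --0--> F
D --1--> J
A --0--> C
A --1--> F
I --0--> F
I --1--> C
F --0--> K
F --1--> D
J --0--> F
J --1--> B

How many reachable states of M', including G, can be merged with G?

2

Start with accepting vs non-accepting: {A,D} | {B,C,E,F,G,H,I,J,K}.
On input 0, block {B,C,E,F,G,H,I,J,K} splits into {C,E,F,H,I,J,K} and {B,G}.
Refine {C,E,F,H,I,J,K} on symbol 1: members go to different blocks, giving {C,E,J} and {H,I,K} and {F}.
On input 0, block {A,D} splits into {A} and {D}.
No further refinement is possible. Final partition (6 blocks): {A} | {C,E,J} | {B,G} | {H,I,K} | {F} | {D}.
The equivalence class containing G is {B,G}, of size 2.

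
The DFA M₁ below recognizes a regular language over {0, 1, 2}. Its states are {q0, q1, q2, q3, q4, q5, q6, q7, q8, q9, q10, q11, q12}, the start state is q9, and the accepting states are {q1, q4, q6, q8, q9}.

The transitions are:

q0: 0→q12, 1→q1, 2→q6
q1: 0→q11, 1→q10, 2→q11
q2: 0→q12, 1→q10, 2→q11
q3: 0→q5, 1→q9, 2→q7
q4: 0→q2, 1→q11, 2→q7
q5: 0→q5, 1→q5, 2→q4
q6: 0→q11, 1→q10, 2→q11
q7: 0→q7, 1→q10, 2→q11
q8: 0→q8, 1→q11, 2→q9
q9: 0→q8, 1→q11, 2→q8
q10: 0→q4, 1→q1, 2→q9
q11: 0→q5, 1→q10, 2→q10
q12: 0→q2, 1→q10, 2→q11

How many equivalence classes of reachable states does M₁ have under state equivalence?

7

Reachable states from the start: {q1,q2,q4,q5,q7,q8,q9,q10,q11,q12}. Unreachable: {q0,q3,q6} — drop them.
Start with accepting vs non-accepting: {q1,q4,q8,q9} | {q2,q5,q7,q10,q11,q12}.
Split {q1,q4,q8,q9} by δ(·,0) → {q1,q4} and {q8,q9}.
On input 0, block {q2,q5,q7,q10,q11,q12} splits into {q2,q5,q7,q11,q12} and {q10}.
Split {q1,q4} by δ(·,1) → {q1} and {q4}.
Refine {q2,q5,q7,q11,q12} on symbol 1: members go to different blocks, giving {q2,q7,q11,q12} and {q5}.
Split {q2,q7,q11,q12} by δ(·,0) → {q2,q7,q12} and {q11}.
Stable partition: {q1} | {q2,q7,q12} | {q8,q9} | {q10} | {q4} | {q5} | {q11} — 7 equivalence classes.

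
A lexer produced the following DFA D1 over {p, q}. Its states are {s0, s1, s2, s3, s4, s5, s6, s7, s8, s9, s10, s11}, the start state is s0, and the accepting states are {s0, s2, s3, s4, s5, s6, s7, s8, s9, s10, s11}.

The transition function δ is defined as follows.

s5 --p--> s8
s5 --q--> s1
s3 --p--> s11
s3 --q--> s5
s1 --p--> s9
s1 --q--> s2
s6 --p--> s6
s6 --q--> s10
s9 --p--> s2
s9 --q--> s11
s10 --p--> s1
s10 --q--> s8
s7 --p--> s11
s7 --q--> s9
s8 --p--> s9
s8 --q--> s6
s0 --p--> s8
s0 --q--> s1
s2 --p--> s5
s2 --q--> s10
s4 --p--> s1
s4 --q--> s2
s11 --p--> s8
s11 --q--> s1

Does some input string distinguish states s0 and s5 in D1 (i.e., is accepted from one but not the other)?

No

States {s3,s4,s7} cannot be reached from the start state, so discard them.
P0 = {s0,s2,s5,s6,s8,s9,s10,s11} | {s1}.
On input p, block {s0,s2,s5,s6,s8,s9,s10,s11} splits into {s0,s2,s5,s6,s8,s9,s11} and {s10}.
Refine {s0,s2,s5,s6,s8,s9,s11} on symbol q: members go to different blocks, giving {s0,s5,s11} and {s2,s6} and {s8,s9}.
Split {s2,s6} by δ(·,p) → {s2} and {s6}.
Refine {s8,s9} on symbol p: members go to different blocks, giving {s8} and {s9}.
No further refinement is possible. Final partition (7 blocks): {s0,s5,s11} | {s1} | {s10} | {s2} | {s8} | {s6} | {s9}.
s0 and s5 lie in the same block of the stable partition, so they are equivalent — no string distinguishes them.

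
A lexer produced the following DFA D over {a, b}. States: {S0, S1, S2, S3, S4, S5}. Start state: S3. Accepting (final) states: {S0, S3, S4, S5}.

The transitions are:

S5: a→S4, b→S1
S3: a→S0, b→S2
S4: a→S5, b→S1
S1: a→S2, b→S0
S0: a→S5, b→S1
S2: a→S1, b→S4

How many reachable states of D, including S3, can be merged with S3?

P0 = {S0,S3,S4,S5} | {S1,S2}.
Stable partition: {S0,S3,S4,S5} | {S1,S2} — 2 equivalence classes.
The equivalence class containing S3 is {S0,S3,S4,S5}, of size 4.

4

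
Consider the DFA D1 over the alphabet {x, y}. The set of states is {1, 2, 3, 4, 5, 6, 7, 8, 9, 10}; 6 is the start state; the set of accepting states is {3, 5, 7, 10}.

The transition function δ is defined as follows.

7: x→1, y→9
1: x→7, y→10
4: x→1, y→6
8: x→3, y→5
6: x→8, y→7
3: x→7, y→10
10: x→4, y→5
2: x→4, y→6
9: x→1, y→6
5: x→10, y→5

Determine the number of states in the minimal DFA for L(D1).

Reachable states from the start: {1,3,4,5,6,7,8,9,10}. Unreachable: {2} — drop them.
Initial partition by acceptance: {3,5,7,10} | {1,4,6,8,9}.
Refine {3,5,7,10} on symbol x: members go to different blocks, giving {3,5} and {7,10}.
Split {3,5} by δ(·,y) → {3} and {5}.
On input x, block {1,4,6,8,9} splits into {4,6,9} and {1} and {8}.
Refine {4,6,9} on symbol x: members go to different blocks, giving {4,9} and {6}.
Refine {7,10} on symbol x: members go to different blocks, giving {7} and {10}.
The partition is now stable with 8 blocks: {3} | {4,9} | {7} | {5} | {1} | {8} | {6} | {10}.

8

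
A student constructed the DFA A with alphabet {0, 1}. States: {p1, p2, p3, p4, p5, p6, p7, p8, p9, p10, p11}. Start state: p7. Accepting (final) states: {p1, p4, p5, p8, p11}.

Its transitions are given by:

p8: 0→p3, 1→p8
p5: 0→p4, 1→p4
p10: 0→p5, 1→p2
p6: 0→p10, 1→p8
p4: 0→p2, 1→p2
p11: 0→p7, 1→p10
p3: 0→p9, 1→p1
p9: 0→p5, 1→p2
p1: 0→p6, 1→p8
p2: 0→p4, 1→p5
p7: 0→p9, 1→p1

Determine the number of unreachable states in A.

No path from p7 leads to p11; the other 10 states are all reachable.

1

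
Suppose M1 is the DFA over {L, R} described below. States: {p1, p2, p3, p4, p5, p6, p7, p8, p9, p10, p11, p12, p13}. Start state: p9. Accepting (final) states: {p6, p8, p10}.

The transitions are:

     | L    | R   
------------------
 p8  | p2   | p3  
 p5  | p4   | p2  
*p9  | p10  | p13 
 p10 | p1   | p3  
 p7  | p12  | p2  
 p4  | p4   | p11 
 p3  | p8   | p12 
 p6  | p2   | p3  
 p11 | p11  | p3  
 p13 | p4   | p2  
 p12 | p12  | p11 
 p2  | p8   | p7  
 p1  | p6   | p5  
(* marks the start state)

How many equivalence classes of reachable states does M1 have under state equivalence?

Start with accepting vs non-accepting: {p6,p8,p10} | {p1,p2,p3,p4,p5,p7,p9,p11,p12,p13}.
On input L, block {p1,p2,p3,p4,p5,p7,p9,p11,p12,p13} splits into {p4,p5,p7,p11,p12,p13} and {p1,p2,p3,p9}.
On input R, block {p4,p5,p7,p11,p12,p13} splits into {p5,p7,p11,p13} and {p4,p12}.
On input L, block {p5,p7,p11,p13} splits into {p5,p7,p13} and {p11}.
Refine {p1,p2,p3,p9} on symbol R: members go to different blocks, giving {p1,p2,p9} and {p3}.
No further refinement is possible. Final partition (6 blocks): {p6,p8,p10} | {p5,p7,p13} | {p1,p2,p9} | {p4,p12} | {p11} | {p3}.

6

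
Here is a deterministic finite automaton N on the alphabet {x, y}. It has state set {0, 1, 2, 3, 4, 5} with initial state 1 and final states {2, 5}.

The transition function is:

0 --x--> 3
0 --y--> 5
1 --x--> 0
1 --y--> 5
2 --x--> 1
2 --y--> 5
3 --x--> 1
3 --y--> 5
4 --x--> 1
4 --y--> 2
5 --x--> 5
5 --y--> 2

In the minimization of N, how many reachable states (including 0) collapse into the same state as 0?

First remove the unreachable states {4}; 5 states remain.
P0 = {2,5} | {0,1,3}.
On input x, block {2,5} splits into {2} and {5}.
The partition is now stable with 3 blocks: {2} | {0,1,3} | {5}.
The equivalence class containing 0 is {0,1,3}, of size 3.

3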